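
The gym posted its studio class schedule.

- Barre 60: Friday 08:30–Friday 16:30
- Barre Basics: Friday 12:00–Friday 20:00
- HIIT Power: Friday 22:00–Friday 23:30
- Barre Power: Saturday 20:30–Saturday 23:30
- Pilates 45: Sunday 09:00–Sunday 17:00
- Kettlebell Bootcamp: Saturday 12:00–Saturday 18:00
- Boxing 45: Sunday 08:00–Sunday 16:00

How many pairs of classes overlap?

2

Two intervals overlap when each starts before the other ends.
Sorted by start: Barre 60, Barre Basics, HIIT Power, Kettlebell Bootcamp, Barre Power, Boxing 45, Pilates 45.
Barre Basics starts before Barre 60 ends → Barre 60 and Barre Basics overlap.
HIIT Power starts after Barre 60 ends, so Barre 60 has no further overlaps.
HIIT Power starts after Barre Basics ends, so Barre Basics has no further overlaps.
Kettlebell Bootcamp starts after HIIT Power ends, so HIIT Power has no further overlaps.
Barre Power starts after Kettlebell Bootcamp ends, so Kettlebell Bootcamp has no further overlaps.
Boxing 45 starts after Barre Power ends, so Barre Power has no further overlaps.
Pilates 45 starts before Boxing 45 ends → Boxing 45 and Pilates 45 overlap.
Overlapping pairs: Barre 60 & Barre Basics, Boxing 45 & Pilates 45 — 2 in total.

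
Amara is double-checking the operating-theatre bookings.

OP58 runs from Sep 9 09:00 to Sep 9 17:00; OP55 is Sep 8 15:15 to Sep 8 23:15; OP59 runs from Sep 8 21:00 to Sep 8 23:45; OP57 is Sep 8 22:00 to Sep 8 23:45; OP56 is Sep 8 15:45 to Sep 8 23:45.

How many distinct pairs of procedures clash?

Sorted by start: OP55, OP56, OP59, OP57, OP58.
OP56 starts before OP55 ends → OP55 and OP56 overlap.
OP59 starts before OP55 ends → OP55 and OP59 overlap.
OP57 starts before OP55 ends → OP55 and OP57 overlap.
OP58 starts after OP55 ends.
OP59 starts before OP56 ends → OP56 and OP59 overlap.
OP57 starts before OP56 ends → OP56 and OP57 overlap.
OP58 starts after OP56 ends.
OP57 starts before OP59 ends → OP59 and OP57 overlap.
OP58 starts after OP59 ends.
OP58 starts after OP57 ends.
Overlapping pairs: OP55 & OP56, OP55 & OP57, OP55 & OP59, OP56 & OP57, OP56 & OP59, OP57 & OP59 — 6 in total.

6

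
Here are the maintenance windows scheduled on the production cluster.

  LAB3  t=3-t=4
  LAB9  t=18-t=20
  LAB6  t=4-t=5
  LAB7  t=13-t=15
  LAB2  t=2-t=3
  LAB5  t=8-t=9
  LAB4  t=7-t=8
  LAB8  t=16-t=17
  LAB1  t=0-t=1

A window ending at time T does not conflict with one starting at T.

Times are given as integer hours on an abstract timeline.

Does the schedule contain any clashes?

No

Sorted by start: LAB1, LAB2, LAB3, LAB6, LAB4, LAB5, LAB7, LAB8, LAB9.
LAB2 starts after LAB1 ends, so LAB1 has no further overlaps.
LAB3 starts exactly when LAB2 ends (back-to-back, no overlap), so LAB2 has no further overlaps.
LAB6 starts exactly when LAB3 ends (back-to-back, no overlap), so LAB3 has no further overlaps.
LAB4 starts after LAB6 ends, so LAB6 has no further overlaps.
LAB5 starts exactly when LAB4 ends (back-to-back, no overlap), so LAB4 has no further overlaps.
LAB7 starts after LAB5 ends, so LAB5 has no further overlaps.
LAB8 starts after LAB7 ends, so LAB7 has no further overlaps.
LAB9 starts after LAB8 ends.
Every pair is clear; the schedule has no overlaps.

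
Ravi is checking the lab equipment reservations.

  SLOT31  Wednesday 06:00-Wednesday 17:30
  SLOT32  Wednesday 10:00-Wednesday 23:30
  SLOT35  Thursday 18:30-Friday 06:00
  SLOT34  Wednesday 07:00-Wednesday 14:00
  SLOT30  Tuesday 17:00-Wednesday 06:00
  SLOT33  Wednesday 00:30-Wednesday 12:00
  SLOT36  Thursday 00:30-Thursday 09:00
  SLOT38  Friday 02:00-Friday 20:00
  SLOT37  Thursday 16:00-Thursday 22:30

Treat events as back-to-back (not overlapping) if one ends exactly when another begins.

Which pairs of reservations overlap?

Sorted by start: SLOT30, SLOT33, SLOT31, SLOT34, SLOT32, SLOT36, SLOT37, SLOT35, SLOT38.
SLOT33 starts before SLOT30 ends → SLOT30 and SLOT33 overlap.
SLOT31 starts exactly when SLOT30 ends (back-to-back, no overlap), so SLOT30 has no further overlaps.
SLOT31 starts before SLOT33 ends → SLOT33 and SLOT31 overlap.
SLOT34 starts before SLOT33 ends → SLOT33 and SLOT34 overlap.
SLOT32 starts before SLOT33 ends → SLOT33 and SLOT32 overlap.
SLOT36 starts after SLOT33 ends, so SLOT33 has no further overlaps.
SLOT34 starts before SLOT31 ends → SLOT31 and SLOT34 overlap.
SLOT32 starts before SLOT31 ends → SLOT31 and SLOT32 overlap.
SLOT36 starts after SLOT31 ends, so SLOT31 has no further overlaps.
SLOT32 starts before SLOT34 ends → SLOT34 and SLOT32 overlap.
SLOT36 starts after SLOT34 ends, so SLOT34 has no further overlaps.
SLOT36 starts after SLOT32 ends, so SLOT32 has no further overlaps.
SLOT37 starts after SLOT36 ends, so SLOT36 has no further overlaps.
SLOT35 starts before SLOT37 ends → SLOT37 and SLOT35 overlap.
SLOT38 starts after SLOT37 ends.
SLOT38 starts before SLOT35 ends → SLOT35 and SLOT38 overlap.

SLOT30 & SLOT33, SLOT31 & SLOT32, SLOT31 & SLOT33, SLOT31 & SLOT34, SLOT32 & SLOT33, SLOT32 & SLOT34, SLOT33 & SLOT34, SLOT35 & SLOT37, SLOT35 & SLOT38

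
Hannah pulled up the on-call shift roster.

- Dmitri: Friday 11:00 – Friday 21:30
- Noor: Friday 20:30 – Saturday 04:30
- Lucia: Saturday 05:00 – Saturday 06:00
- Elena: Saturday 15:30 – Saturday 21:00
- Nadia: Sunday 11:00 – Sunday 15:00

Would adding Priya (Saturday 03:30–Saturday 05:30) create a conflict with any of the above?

Dmitri: ends Friday 21:30 at or before Priya starts Saturday 03:30 → clear.
Noor: starts Friday 20:30 before Priya ends Saturday 05:30, and ends Saturday 04:30 after Priya starts Saturday 03:30 → overlap.
Lucia: starts Saturday 05:00 before Priya ends Saturday 05:30, and ends Saturday 06:00 after Priya starts Saturday 03:30 → overlap.
Elena: starts Saturday 15:30 at or after Priya ends Saturday 05:30 → clear.
Nadia: starts Sunday 11:00 at or after Priya ends Saturday 05:30 → clear.
Priya overlaps Noor, Lucia.

Yes — it overlaps Lucia, Noor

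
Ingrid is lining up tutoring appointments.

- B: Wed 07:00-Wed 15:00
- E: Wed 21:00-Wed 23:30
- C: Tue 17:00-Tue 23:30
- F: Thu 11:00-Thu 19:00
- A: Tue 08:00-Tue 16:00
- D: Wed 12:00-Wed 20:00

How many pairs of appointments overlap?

1

Two intervals overlap when each starts before the other ends.
Sorted by start: A, C, B, D, E, F.
C starts after A ends, so A has no further overlaps.
B starts after C ends, so C has no further overlaps.
D starts before B ends → B and D overlap.
E starts after B ends, so B has no further overlaps.
E starts after D ends, so D has no further overlaps.
F starts after E ends.
Overlapping pairs: B & D — 1 in total.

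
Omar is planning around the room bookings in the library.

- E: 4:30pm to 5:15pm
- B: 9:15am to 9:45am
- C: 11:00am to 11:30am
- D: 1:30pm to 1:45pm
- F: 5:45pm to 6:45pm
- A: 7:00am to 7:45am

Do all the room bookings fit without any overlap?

Yes

Sorted by start: A, B, C, D, E, F.
B starts after A ends — done with A.
C starts after B ends — done with B.
D starts after C ends — done with C.
E starts after D ends — done with D.
F starts after E ends.
Every pair is clear; the schedule has no overlaps.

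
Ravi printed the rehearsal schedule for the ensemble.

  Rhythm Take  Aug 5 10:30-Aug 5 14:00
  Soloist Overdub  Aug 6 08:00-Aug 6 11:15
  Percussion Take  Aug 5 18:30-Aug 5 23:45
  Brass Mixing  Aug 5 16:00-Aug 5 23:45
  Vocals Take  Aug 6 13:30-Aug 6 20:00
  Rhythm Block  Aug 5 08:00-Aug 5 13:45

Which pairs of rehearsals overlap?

Brass Mixing & Percussion Take, Rhythm Block & Rhythm Take

Check each pair: they overlap iff neither finishes before the other starts.
Sorted by start: Rhythm Block, Rhythm Take, Brass Mixing, Percussion Take, Soloist Overdub, Vocals Take.
Rhythm Take starts before Rhythm Block ends → Rhythm Block and Rhythm Take overlap.
Brass Mixing starts after Rhythm Block ends; Rhythm Block is clear from here.
Brass Mixing starts after Rhythm Take ends; Rhythm Take is clear from here.
Percussion Take starts before Brass Mixing ends → Brass Mixing and Percussion Take overlap.
Soloist Overdub starts after Brass Mixing ends; Brass Mixing is clear from here.
Soloist Overdub starts after Percussion Take ends; Percussion Take is clear from here.
Vocals Take starts after Soloist Overdub ends.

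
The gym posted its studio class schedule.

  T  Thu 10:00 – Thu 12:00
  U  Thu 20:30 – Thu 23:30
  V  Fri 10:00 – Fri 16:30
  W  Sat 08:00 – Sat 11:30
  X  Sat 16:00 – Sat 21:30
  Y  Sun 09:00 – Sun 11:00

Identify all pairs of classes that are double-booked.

none

Sorted by start: T, U, V, W, X, Y.
U starts after T ends, so T has no further overlaps.
V starts after U ends, so U has no further overlaps.
W starts after V ends, so V has no further overlaps.
X starts after W ends, so W has no further overlaps.
Y starts after X ends.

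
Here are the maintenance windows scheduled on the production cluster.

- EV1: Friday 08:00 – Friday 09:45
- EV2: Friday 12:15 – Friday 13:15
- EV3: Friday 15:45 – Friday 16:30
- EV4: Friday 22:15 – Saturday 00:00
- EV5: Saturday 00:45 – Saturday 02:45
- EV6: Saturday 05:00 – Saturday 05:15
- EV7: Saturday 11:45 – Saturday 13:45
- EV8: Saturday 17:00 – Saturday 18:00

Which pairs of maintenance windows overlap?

Sorted by start: EV1, EV2, EV3, EV4, EV5, EV6, EV7, EV8.
EV2 starts after EV1 ends; EV1 is clear from here.
EV3 starts after EV2 ends; EV2 is clear from here.
EV4 starts after EV3 ends; EV3 is clear from here.
EV5 starts after EV4 ends; EV4 is clear from here.
EV6 starts after EV5 ends; EV5 is clear from here.
EV7 starts after EV6 ends; EV6 is clear from here.
EV8 starts after EV7 ends.

none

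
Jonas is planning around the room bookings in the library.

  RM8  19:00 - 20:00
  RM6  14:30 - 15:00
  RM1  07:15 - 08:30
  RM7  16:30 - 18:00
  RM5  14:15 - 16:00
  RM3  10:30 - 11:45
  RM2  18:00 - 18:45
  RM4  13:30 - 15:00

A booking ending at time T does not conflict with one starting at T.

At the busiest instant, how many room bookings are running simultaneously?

Sweep the timeline, counting +1 at each start and −1 at each end (ends before starts at a tie):
07:15 start RM1 → 1
08:30 end RM1 → 0
10:30 start RM3 → 1
11:45 end RM3 → 0
13:30 start RM4 → 1
14:15 start RM5 → 2
14:30 start RM6 → 3
15:00 end RM4 → 2
15:00 end RM6 → 1
16:00 end RM5 → 0
16:30 start RM7 → 1
18:00 end RM7 → 0
18:00 start RM2 → 1
18:45 end RM2 → 0
19:00 start RM8 → 1
20:00 end RM8 → 0
Peak is 3, at 14:30 (RM4, RM5, RM6).

3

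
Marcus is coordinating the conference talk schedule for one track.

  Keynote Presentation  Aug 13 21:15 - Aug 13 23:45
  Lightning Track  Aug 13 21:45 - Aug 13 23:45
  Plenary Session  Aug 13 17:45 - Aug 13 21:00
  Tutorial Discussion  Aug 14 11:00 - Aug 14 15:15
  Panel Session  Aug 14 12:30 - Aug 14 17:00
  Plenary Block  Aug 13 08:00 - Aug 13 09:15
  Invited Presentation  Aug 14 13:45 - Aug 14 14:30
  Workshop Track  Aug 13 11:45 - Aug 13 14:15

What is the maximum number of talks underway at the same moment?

Sweep the timeline, counting +1 at each start and −1 at each end (ends before starts at a tie):
Aug 13 08:00 start Plenary Block → 1
Aug 13 09:15 end Plenary Block → 0
Aug 13 11:45 start Workshop Track → 1
Aug 13 14:15 end Workshop Track → 0
Aug 13 17:45 start Plenary Session → 1
Aug 13 21:00 end Plenary Session → 0
Aug 13 21:15 start Keynote Presentation → 1
Aug 13 21:45 start Lightning Track → 2
Aug 13 23:45 end Keynote Presentation → 1
Aug 13 23:45 end Lightning Track → 0
Aug 14 11:00 start Tutorial Discussion → 1
Aug 14 12:30 start Panel Session → 2
Aug 14 13:45 start Invited Presentation → 3
Aug 14 14:30 end Invited Presentation → 2
Aug 14 15:15 end Tutorial Discussion → 1
Aug 14 17:00 end Panel Session → 0
Peak is 3, at Aug 14 13:45 (Invited Presentation, Panel Session, Tutorial Discussion).

3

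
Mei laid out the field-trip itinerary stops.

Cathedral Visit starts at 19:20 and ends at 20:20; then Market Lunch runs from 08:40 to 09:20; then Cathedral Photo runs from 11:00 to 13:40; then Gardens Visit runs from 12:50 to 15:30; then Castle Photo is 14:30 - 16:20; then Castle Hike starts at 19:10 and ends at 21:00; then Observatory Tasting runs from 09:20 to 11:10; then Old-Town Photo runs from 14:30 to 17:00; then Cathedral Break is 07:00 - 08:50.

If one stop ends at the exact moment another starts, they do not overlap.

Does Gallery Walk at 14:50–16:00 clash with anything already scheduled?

Cathedral Break: ends 08:50 at or before Gallery Walk starts 14:50 → clear.
Market Lunch: ends 09:20 at or before Gallery Walk starts 14:50 → clear.
Observatory Tasting: ends 11:10 at or before Gallery Walk starts 14:50 → clear.
Cathedral Photo: ends 13:40 at or before Gallery Walk starts 14:50 → clear.
Gardens Visit: starts 12:50 before Gallery Walk ends 16:00, and ends 15:30 after Gallery Walk starts 14:50 → overlap.
Castle Photo: starts 14:30 before Gallery Walk ends 16:00, and ends 16:20 after Gallery Walk starts 14:50 → overlap.
Old-Town Photo: starts 14:30 before Gallery Walk ends 16:00, and ends 17:00 after Gallery Walk starts 14:50 → overlap.
Castle Hike: starts 19:10 at or after Gallery Walk ends 16:00 → clear.
Cathedral Visit: starts 19:20 at or after Gallery Walk ends 16:00 → clear.
Gallery Walk overlaps Castle Photo, Gardens Visit, Old-Town Photo.

Yes — it overlaps Castle Photo, Gardens Visit, Old-Town Photo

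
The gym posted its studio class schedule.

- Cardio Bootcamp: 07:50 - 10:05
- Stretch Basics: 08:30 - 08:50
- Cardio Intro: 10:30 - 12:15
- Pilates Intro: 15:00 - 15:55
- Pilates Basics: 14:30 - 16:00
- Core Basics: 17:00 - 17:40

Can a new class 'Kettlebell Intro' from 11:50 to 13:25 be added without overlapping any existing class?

No — it overlaps Cardio Intro

Cardio Bootcamp: ends 10:05 at or before Kettlebell Intro starts 11:50 → clear.
Stretch Basics: ends 08:50 at or before Kettlebell Intro starts 11:50 → clear.
Cardio Intro: starts 10:30 before Kettlebell Intro ends 13:25, and ends 12:15 after Kettlebell Intro starts 11:50 → overlap.
Pilates Basics: starts 14:30 at or after Kettlebell Intro ends 13:25 → clear.
Pilates Intro: starts 15:00 at or after Kettlebell Intro ends 13:25 → clear.
Core Basics: starts 17:00 at or after Kettlebell Intro ends 13:25 → clear.
Kettlebell Intro overlaps Cardio Intro.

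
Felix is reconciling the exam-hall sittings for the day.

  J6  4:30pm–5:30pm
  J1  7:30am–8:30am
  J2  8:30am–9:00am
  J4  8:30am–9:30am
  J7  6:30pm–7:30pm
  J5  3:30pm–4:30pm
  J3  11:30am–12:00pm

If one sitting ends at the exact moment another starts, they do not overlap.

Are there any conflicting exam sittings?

Check each pair: they overlap iff neither finishes before the other starts.
Sorted by start: J1, J2, J4, J3, J5, J6, J7.
J2 starts exactly when J1 ends (back-to-back, no overlap); J1 is clear from here.
J4 starts before J2 ends → J2 and J4 overlap.
That's a conflict, so the schedule is not conflict-free.

Yes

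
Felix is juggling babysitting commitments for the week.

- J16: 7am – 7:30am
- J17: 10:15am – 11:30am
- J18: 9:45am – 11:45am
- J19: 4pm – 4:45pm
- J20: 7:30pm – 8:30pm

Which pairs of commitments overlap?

Sorted by start: J16, J18, J17, J19, J20.
J18 starts after J16 ends, so nothing later overlaps J16 either.
J17 starts before J18 ends → J18 and J17 overlap.
J19 starts after J18 ends, so nothing later overlaps J18 either.
J19 starts after J17 ends, so nothing later overlaps J17 either.
J20 starts after J19 ends.

J17 & J18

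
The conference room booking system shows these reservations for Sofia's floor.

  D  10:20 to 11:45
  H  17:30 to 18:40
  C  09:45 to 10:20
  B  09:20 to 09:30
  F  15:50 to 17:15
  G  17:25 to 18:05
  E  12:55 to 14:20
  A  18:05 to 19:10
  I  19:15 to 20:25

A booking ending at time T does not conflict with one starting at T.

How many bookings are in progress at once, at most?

Walk through starts and ends in time order (an end at T is processed before a start at T):
09:20 start B → 1
09:30 end B → 0
09:45 start C → 1
10:20 end C → 0
10:20 start D → 1
11:45 end D → 0
12:55 start E → 1
14:20 end E → 0
15:50 start F → 1
17:15 end F → 0
17:25 start G → 1
17:30 start H → 2
18:05 end G → 1
18:05 start A → 2
18:40 end H → 1
19:10 end A → 0
19:15 start I → 1
20:25 end I → 0
Peak is 2, at 17:30 (G, H).

2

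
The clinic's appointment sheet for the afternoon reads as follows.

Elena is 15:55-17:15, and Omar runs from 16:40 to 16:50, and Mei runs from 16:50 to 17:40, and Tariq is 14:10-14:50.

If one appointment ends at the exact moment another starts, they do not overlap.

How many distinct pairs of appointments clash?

Sorted by start: Tariq, Elena, Omar, Mei.
Elena starts after Tariq ends; Tariq is clear from here.
Omar starts before Elena ends → Elena and Omar overlap.
Mei starts before Elena ends → Elena and Mei overlap.
Mei starts exactly when Omar ends (back-to-back, no overlap).
Overlapping pairs: Elena & Mei, Elena & Omar — 2 in total.

2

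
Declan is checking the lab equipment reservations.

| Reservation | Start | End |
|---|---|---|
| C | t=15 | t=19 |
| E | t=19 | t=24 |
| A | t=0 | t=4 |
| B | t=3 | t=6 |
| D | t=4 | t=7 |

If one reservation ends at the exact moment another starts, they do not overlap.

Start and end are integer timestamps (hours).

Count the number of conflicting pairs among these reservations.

2

Sorted by start: A, B, D, C, E.
B starts before A ends → A and B overlap.
D starts exactly when A ends (back-to-back, no overlap), so nothing later overlaps A either.
D starts before B ends → B and D overlap.
C starts after B ends, so nothing later overlaps B either.
C starts after D ends, so nothing later overlaps D either.
E starts exactly when C ends (back-to-back, no overlap).
Overlapping pairs: A & B, B & D — 2 in total.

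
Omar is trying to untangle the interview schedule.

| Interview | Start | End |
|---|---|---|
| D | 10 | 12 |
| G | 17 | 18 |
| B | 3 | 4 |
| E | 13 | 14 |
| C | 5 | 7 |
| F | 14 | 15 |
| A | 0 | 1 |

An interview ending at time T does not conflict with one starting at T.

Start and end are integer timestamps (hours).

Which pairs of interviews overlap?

none

Sorted by start: A, B, C, D, E, F, G.
B starts after A ends — done with A.
C starts after B ends — done with B.
D starts after C ends — done with C.
E starts after D ends — done with D.
F starts exactly when E ends (back-to-back, no overlap) — done with E.
G starts after F ends.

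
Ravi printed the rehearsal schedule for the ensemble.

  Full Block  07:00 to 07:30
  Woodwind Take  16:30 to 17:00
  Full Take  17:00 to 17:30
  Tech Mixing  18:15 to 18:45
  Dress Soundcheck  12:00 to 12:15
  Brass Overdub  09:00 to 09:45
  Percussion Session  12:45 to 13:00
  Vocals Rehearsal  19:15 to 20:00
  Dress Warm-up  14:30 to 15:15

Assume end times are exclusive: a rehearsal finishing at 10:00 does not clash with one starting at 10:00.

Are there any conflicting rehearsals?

Sorted by start: Full Block, Brass Overdub, Dress Soundcheck, Percussion Session, Dress Warm-up, Woodwind Take, Full Take, Tech Mixing, Vocals Rehearsal.
Brass Overdub starts after Full Block ends — done with Full Block.
Dress Soundcheck starts after Brass Overdub ends — done with Brass Overdub.
Percussion Session starts after Dress Soundcheck ends — done with Dress Soundcheck.
Dress Warm-up starts after Percussion Session ends — done with Percussion Session.
Woodwind Take starts after Dress Warm-up ends — done with Dress Warm-up.
Full Take starts exactly when Woodwind Take ends (back-to-back, no overlap) — done with Woodwind Take.
Tech Mixing starts after Full Take ends — done with Full Take.
Vocals Rehearsal starts after Tech Mixing ends.
Every pair is clear; the schedule has no overlaps.

No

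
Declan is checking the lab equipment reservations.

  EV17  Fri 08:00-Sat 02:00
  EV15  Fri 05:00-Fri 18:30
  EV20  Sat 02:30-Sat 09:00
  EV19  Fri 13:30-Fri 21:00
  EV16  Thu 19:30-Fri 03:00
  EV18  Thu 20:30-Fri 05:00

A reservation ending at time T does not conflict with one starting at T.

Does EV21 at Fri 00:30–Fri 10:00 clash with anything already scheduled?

Yes — it overlaps EV15, EV16, EV17, EV18

EV16: starts Thu 19:30 before EV21 ends Fri 10:00, and ends Fri 03:00 after EV21 starts Fri 00:30 → overlap.
EV18: starts Thu 20:30 before EV21 ends Fri 10:00, and ends Fri 05:00 after EV21 starts Fri 00:30 → overlap.
EV15: starts Fri 05:00 before EV21 ends Fri 10:00, and ends Fri 18:30 after EV21 starts Fri 00:30 → overlap.
EV17: starts Fri 08:00 before EV21 ends Fri 10:00, and ends Sat 02:00 after EV21 starts Fri 00:30 → overlap.
EV19: starts Fri 13:30 at or after EV21 ends Fri 10:00 → clear.
EV20: starts Sat 02:30 at or after EV21 ends Fri 10:00 → clear.
EV21 overlaps EV15, EV16, EV17, EV18.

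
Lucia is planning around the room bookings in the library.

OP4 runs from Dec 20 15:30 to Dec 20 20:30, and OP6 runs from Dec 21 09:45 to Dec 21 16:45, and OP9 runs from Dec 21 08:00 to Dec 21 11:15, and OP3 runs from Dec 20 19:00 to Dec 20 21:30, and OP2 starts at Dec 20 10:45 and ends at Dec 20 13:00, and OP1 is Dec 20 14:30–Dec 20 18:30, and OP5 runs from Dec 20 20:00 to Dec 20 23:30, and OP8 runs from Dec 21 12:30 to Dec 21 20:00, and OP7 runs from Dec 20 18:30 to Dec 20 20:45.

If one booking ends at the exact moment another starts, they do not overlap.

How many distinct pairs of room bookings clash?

Check each pair: they overlap iff neither finishes before the other starts.
Sorted by start: OP2, OP1, OP4, OP7, OP3, OP5, OP9, OP6, OP8.
OP1 starts after OP2 ends, so nothing later overlaps OP2 either.
OP4 starts before OP1 ends → OP1 and OP4 overlap.
OP7 starts exactly when OP1 ends (back-to-back, no overlap), so nothing later overlaps OP1 either.
OP7 starts before OP4 ends → OP4 and OP7 overlap.
OP3 starts before OP4 ends → OP4 and OP3 overlap.
OP5 starts before OP4 ends → OP4 and OP5 overlap.
OP9 starts after OP4 ends, so nothing later overlaps OP4 either.
OP3 starts before OP7 ends → OP7 and OP3 overlap.
OP5 starts before OP7 ends → OP7 and OP5 overlap.
OP9 starts after OP7 ends, so nothing later overlaps OP7 either.
OP5 starts before OP3 ends → OP3 and OP5 overlap.
OP9 starts after OP3 ends, so nothing later overlaps OP3 either.
OP9 starts after OP5 ends, so nothing later overlaps OP5 either.
OP6 starts before OP9 ends → OP9 and OP6 overlap.
OP8 starts after OP9 ends.
OP8 starts before OP6 ends → OP6 and OP8 overlap.
Overlapping pairs: OP1 & OP4, OP3 & OP4, OP3 & OP5, OP3 & OP7, OP4 & OP5, OP4 & OP7, OP5 & OP7, OP6 & OP8, OP6 & OP9 — 9 in total.

9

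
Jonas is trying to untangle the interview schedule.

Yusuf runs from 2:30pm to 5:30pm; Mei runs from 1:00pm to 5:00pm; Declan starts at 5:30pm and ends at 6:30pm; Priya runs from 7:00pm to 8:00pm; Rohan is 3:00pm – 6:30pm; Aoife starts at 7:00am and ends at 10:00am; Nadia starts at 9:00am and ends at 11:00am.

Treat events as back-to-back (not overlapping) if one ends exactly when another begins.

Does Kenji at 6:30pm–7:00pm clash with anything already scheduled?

Aoife: ends 10:00am at or before Kenji starts 6:30pm → clear.
Nadia: ends 11:00am at or before Kenji starts 6:30pm → clear.
Mei: ends 5:00pm at or before Kenji starts 6:30pm → clear.
Yusuf: ends 5:30pm at or before Kenji starts 6:30pm → clear.
Rohan: ends 6:30pm at or before Kenji starts 6:30pm → clear.
Declan: ends 6:30pm at or before Kenji starts 6:30pm → clear.
Priya: starts 7:00pm at or after Kenji ends 7:00pm → clear.

No — it doesn't clash with anything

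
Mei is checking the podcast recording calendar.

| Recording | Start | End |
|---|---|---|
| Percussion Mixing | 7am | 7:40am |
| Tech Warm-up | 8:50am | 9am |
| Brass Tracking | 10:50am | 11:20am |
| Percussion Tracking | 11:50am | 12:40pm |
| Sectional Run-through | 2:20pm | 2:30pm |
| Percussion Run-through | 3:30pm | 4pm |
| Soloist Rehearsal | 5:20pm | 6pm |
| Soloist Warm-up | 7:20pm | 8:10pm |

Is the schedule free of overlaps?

Check each pair: they overlap iff neither finishes before the other starts.
Sorted by start: Percussion Mixing, Tech Warm-up, Brass Tracking, Percussion Tracking, Sectional Run-through, Percussion Run-through, Soloist Rehearsal, Soloist Warm-up.
Tech Warm-up starts after Percussion Mixing ends; Percussion Mixing is clear from here.
Brass Tracking starts after Tech Warm-up ends; Tech Warm-up is clear from here.
Percussion Tracking starts after Brass Tracking ends; Brass Tracking is clear from here.
Sectional Run-through starts after Percussion Tracking ends; Percussion Tracking is clear from here.
Percussion Run-through starts after Sectional Run-through ends; Sectional Run-through is clear from here.
Soloist Rehearsal starts after Percussion Run-through ends; Percussion Run-through is clear from here.
Soloist Warm-up starts after Soloist Rehearsal ends.
Every pair is clear; the schedule has no overlaps.

Yes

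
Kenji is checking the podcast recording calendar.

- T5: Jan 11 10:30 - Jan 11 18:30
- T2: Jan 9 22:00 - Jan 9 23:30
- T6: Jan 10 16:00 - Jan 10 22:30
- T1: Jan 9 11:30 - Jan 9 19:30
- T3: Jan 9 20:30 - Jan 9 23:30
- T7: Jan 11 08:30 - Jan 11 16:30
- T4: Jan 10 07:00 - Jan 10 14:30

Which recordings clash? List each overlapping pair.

Sorted by start: T1, T3, T2, T4, T6, T7, T5.
T3 starts after T1 ends, so nothing later overlaps T1 either.
T2 starts before T3 ends → T3 and T2 overlap.
T4 starts after T3 ends, so nothing later overlaps T3 either.
T4 starts after T2 ends, so nothing later overlaps T2 either.
T6 starts after T4 ends, so nothing later overlaps T4 either.
T7 starts after T6 ends, so nothing later overlaps T6 either.
T5 starts before T7 ends → T7 and T5 overlap.

T2 & T3, T5 & T7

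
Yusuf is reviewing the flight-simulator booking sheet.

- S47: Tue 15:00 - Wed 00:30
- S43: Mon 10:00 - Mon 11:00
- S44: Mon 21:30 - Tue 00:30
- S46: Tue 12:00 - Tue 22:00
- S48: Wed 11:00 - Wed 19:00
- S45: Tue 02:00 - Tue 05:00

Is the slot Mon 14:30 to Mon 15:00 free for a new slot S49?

S43: ends Mon 11:00 at or before S49 starts Mon 14:30 → clear.
S44: starts Mon 21:30 at or after S49 ends Mon 15:00 → clear.
S45: starts Tue 02:00 at or after S49 ends Mon 15:00 → clear.
S46: starts Tue 12:00 at or after S49 ends Mon 15:00 → clear.
S47: starts Tue 15:00 at or after S49 ends Mon 15:00 → clear.
S48: starts Wed 11:00 at or after S49 ends Mon 15:00 → clear.

Yes — the slot is free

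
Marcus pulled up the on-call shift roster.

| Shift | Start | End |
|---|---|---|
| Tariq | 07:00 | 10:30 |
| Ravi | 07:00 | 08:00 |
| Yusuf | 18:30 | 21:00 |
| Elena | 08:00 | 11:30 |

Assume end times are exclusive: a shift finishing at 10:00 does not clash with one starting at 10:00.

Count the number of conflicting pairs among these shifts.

2

Sorted by start: Ravi, Tariq, Elena, Yusuf.
Tariq starts before Ravi ends → Ravi and Tariq overlap.
Elena starts exactly when Ravi ends (back-to-back, no overlap) — done with Ravi.
Elena starts before Tariq ends → Tariq and Elena overlap.
Yusuf starts after Tariq ends.
Yusuf starts after Elena ends.
Overlapping pairs: Elena & Tariq, Ravi & Tariq — 2 in total.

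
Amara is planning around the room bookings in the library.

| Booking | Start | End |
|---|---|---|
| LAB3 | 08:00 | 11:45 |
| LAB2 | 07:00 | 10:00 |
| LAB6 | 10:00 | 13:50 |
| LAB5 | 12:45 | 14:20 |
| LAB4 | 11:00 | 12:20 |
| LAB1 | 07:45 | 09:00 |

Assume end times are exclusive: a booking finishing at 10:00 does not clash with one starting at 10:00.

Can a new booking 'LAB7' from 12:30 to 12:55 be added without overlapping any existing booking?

LAB2: ends 10:00 at or before LAB7 starts 12:30 → clear.
LAB1: ends 09:00 at or before LAB7 starts 12:30 → clear.
LAB3: ends 11:45 at or before LAB7 starts 12:30 → clear.
LAB6: starts 10:00 before LAB7 ends 12:55, and ends 13:50 after LAB7 starts 12:30 → overlap.
LAB4: ends 12:20 at or before LAB7 starts 12:30 → clear.
LAB5: starts 12:45 before LAB7 ends 12:55, and ends 14:20 after LAB7 starts 12:30 → overlap.
LAB7 overlaps LAB5, LAB6.

No — it overlaps LAB5, LAB6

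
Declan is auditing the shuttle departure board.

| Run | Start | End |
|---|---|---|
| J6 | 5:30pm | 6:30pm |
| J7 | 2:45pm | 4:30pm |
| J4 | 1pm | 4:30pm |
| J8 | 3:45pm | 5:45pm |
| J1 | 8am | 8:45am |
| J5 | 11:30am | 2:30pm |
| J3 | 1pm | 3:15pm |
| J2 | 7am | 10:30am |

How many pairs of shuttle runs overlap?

9

Sorted by start: J2, J1, J5, J3, J4, J7, J8, J6.
J1 starts before J2 ends → J2 and J1 overlap.
J5 starts after J2 ends — done with J2.
J5 starts after J1 ends — done with J1.
J3 starts before J5 ends → J5 and J3 overlap.
J4 starts before J5 ends → J5 and J4 overlap.
J7 starts after J5 ends — done with J5.
J4 starts before J3 ends → J3 and J4 overlap.
J7 starts before J3 ends → J3 and J7 overlap.
J8 starts after J3 ends — done with J3.
J7 starts before J4 ends → J4 and J7 overlap.
J8 starts before J4 ends → J4 and J8 overlap.
J6 starts after J4 ends.
J8 starts before J7 ends → J7 and J8 overlap.
J6 starts after J7 ends.
J6 starts before J8 ends → J8 and J6 overlap.
Overlapping pairs: J1 & J2, J3 & J4, J3 & J5, J3 & J7, J4 & J5, J4 & J7, J4 & J8, J6 & J8, J7 & J8 — 9 in total.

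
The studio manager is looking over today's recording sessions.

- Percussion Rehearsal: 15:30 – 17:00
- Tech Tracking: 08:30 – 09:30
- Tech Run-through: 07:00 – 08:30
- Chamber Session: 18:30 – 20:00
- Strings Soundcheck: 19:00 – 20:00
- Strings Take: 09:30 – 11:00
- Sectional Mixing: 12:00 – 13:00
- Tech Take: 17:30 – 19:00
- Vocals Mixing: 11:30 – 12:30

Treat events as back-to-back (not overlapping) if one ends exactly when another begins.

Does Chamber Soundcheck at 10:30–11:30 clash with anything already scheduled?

Tech Run-through: ends 08:30 at or before Chamber Soundcheck starts 10:30 → clear.
Tech Tracking: ends 09:30 at or before Chamber Soundcheck starts 10:30 → clear.
Strings Take: starts 09:30 before Chamber Soundcheck ends 11:30, and ends 11:00 after Chamber Soundcheck starts 10:30 → overlap.
Vocals Mixing: starts 11:30 at or after Chamber Soundcheck ends 11:30 → clear.
Sectional Mixing: starts 12:00 at or after Chamber Soundcheck ends 11:30 → clear.
Percussion Rehearsal: starts 15:30 at or after Chamber Soundcheck ends 11:30 → clear.
Tech Take: starts 17:30 at or after Chamber Soundcheck ends 11:30 → clear.
Chamber Session: starts 18:30 at or after Chamber Soundcheck ends 11:30 → clear.
Strings Soundcheck: starts 19:00 at or after Chamber Soundcheck ends 11:30 → clear.
Chamber Soundcheck overlaps Strings Take.

Yes — it overlaps Strings Take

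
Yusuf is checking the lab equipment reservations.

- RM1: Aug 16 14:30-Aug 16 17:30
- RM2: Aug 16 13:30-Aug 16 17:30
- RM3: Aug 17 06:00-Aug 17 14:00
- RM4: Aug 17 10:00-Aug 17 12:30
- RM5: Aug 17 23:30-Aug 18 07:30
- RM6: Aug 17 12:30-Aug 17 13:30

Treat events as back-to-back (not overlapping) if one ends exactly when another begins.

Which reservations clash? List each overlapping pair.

Check each pair: they overlap iff neither finishes before the other starts.
Sorted by start: RM2, RM1, RM3, RM4, RM6, RM5.
RM1 starts before RM2 ends → RM2 and RM1 overlap.
RM3 starts after RM2 ends, so RM2 has no further overlaps.
RM3 starts after RM1 ends, so RM1 has no further overlaps.
RM4 starts before RM3 ends → RM3 and RM4 overlap.
RM6 starts before RM3 ends → RM3 and RM6 overlap.
RM5 starts after RM3 ends.
RM6 starts exactly when RM4 ends (back-to-back, no overlap), so RM4 has no further overlaps.
RM5 starts after RM6 ends.

RM1 & RM2, RM3 & RM4, RM3 & RM6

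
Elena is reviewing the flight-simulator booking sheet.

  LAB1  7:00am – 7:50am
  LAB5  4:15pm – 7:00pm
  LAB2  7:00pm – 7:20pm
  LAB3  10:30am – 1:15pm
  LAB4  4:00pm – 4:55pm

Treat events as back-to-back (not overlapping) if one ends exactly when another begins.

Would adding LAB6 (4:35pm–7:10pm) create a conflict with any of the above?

LAB1: ends 7:50am at or before LAB6 starts 4:35pm → clear.
LAB3: ends 1:15pm at or before LAB6 starts 4:35pm → clear.
LAB4: starts 4:00pm before LAB6 ends 7:10pm, and ends 4:55pm after LAB6 starts 4:35pm → overlap.
LAB5: starts 4:15pm before LAB6 ends 7:10pm, and ends 7:00pm after LAB6 starts 4:35pm → overlap.
LAB2: starts 7:00pm before LAB6 ends 7:10pm, and ends 7:20pm after LAB6 starts 4:35pm → overlap.
LAB6 overlaps LAB2, LAB4, LAB5.

Yes — it overlaps LAB2, LAB4, LAB5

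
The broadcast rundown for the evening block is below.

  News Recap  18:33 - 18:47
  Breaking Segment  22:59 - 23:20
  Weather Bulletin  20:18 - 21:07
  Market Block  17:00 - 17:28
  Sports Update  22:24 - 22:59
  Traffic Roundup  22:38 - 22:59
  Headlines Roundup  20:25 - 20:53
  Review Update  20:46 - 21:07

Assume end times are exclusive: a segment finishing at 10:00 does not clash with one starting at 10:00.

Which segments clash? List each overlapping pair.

Sorted by start: Market Block, News Recap, Weather Bulletin, Headlines Roundup, Review Update, Sports Update, Traffic Roundup, Breaking Segment.
News Recap starts after Market Block ends, so nothing later overlaps Market Block either.
Weather Bulletin starts after News Recap ends, so nothing later overlaps News Recap either.
Headlines Roundup starts before Weather Bulletin ends → Weather Bulletin and Headlines Roundup overlap.
Review Update starts before Weather Bulletin ends → Weather Bulletin and Review Update overlap.
Sports Update starts after Weather Bulletin ends, so nothing later overlaps Weather Bulletin either.
Review Update starts before Headlines Roundup ends → Headlines Roundup and Review Update overlap.
Sports Update starts after Headlines Roundup ends, so nothing later overlaps Headlines Roundup either.
Sports Update starts after Review Update ends, so nothing later overlaps Review Update either.
Traffic Roundup starts before Sports Update ends → Sports Update and Traffic Roundup overlap.
Breaking Segment starts exactly when Sports Update ends (back-to-back, no overlap).
Breaking Segment starts exactly when Traffic Roundup ends (back-to-back, no overlap).

Headlines Roundup & Review Update, Headlines Roundup & Weather Bulletin, Review Update & Weather Bulletin, Sports Update & Traffic Roundup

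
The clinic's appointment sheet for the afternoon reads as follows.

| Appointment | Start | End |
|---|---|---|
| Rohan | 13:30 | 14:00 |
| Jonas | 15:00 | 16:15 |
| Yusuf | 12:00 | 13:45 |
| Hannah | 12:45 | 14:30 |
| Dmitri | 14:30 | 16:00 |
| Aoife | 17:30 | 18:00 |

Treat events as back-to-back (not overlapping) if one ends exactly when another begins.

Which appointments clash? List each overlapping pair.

Sorted by start: Yusuf, Hannah, Rohan, Dmitri, Jonas, Aoife.
Hannah starts before Yusuf ends → Yusuf and Hannah overlap.
Rohan starts before Yusuf ends → Yusuf and Rohan overlap.
Dmitri starts after Yusuf ends; Yusuf is clear from here.
Rohan starts before Hannah ends → Hannah and Rohan overlap.
Dmitri starts exactly when Hannah ends (back-to-back, no overlap); Hannah is clear from here.
Dmitri starts after Rohan ends; Rohan is clear from here.
Jonas starts before Dmitri ends → Dmitri and Jonas overlap.
Aoife starts after Dmitri ends.
Aoife starts after Jonas ends.

Dmitri & Jonas, Hannah & Rohan, Hannah & Yusuf, Rohan & Yusuf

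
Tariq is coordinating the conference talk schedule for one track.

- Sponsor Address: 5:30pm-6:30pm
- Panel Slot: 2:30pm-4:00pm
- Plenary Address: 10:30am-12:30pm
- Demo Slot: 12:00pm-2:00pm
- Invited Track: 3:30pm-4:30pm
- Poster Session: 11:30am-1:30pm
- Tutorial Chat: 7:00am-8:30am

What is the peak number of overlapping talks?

Sort all start/end points and keep a running count:
7:00am start Tutorial Chat → 1
8:30am end Tutorial Chat → 0
10:30am start Plenary Address → 1
11:30am start Poster Session → 2
12:00pm start Demo Slot → 3
12:30pm end Plenary Address → 2
1:30pm end Poster Session → 1
2:00pm end Demo Slot → 0
2:30pm start Panel Slot → 1
3:30pm start Invited Track → 2
4:00pm end Panel Slot → 1
4:30pm end Invited Track → 0
5:30pm start Sponsor Address → 1
6:30pm end Sponsor Address → 0
Peak is 3, at 12:00pm (Demo Slot, Plenary Address, Poster Session).

3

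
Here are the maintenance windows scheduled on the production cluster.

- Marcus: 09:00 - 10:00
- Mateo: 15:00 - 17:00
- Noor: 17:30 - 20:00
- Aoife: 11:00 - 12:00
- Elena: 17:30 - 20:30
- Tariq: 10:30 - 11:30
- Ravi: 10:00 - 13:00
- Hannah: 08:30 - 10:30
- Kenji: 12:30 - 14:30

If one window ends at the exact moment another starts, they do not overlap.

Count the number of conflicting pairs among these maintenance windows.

7

Sorted by start: Hannah, Marcus, Ravi, Tariq, Aoife, Kenji, Mateo, Noor, Elena.
Marcus starts before Hannah ends → Hannah and Marcus overlap.
Ravi starts before Hannah ends → Hannah and Ravi overlap.
Tariq starts exactly when Hannah ends (back-to-back, no overlap), so Hannah has no further overlaps.
Ravi starts exactly when Marcus ends (back-to-back, no overlap), so Marcus has no further overlaps.
Tariq starts before Ravi ends → Ravi and Tariq overlap.
Aoife starts before Ravi ends → Ravi and Aoife overlap.
Kenji starts before Ravi ends → Ravi and Kenji overlap.
Mateo starts after Ravi ends, so Ravi has no further overlaps.
Aoife starts before Tariq ends → Tariq and Aoife overlap.
Kenji starts after Tariq ends, so Tariq has no further overlaps.
Kenji starts after Aoife ends, so Aoife has no further overlaps.
Mateo starts after Kenji ends, so Kenji has no further overlaps.
Noor starts after Mateo ends, so Mateo has no further overlaps.
Elena starts before Noor ends → Noor and Elena overlap.
Overlapping pairs: Aoife & Ravi, Aoife & Tariq, Elena & Noor, Hannah & Marcus, Hannah & Ravi, Kenji & Ravi, Ravi & Tariq — 7 in total.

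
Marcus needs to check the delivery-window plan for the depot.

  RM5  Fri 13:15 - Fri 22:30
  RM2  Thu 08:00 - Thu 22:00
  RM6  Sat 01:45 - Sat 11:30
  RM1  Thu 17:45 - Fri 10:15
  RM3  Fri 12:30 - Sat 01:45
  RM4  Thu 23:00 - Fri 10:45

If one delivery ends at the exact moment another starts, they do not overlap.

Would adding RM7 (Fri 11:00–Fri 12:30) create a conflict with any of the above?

No — it doesn't clash with anything

RM2: ends Thu 22:00 at or before RM7 starts Fri 11:00 → clear.
RM1: ends Fri 10:15 at or before RM7 starts Fri 11:00 → clear.
RM4: ends Fri 10:45 at or before RM7 starts Fri 11:00 → clear.
RM3: starts Fri 12:30 at or after RM7 ends Fri 12:30 → clear.
RM5: starts Fri 13:15 at or after RM7 ends Fri 12:30 → clear.
RM6: starts Sat 01:45 at or after RM7 ends Fri 12:30 → clear.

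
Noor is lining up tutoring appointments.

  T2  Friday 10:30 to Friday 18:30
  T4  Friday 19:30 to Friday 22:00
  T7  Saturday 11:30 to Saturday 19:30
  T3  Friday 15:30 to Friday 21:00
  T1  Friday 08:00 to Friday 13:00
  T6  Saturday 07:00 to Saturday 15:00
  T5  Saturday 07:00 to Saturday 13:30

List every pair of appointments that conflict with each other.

T1 & T2, T2 & T3, T3 & T4, T5 & T6, T5 & T7, T6 & T7

Sorted by start: T1, T2, T3, T4, T5, T6, T7.
T2 starts before T1 ends → T1 and T2 overlap.
T3 starts after T1 ends — done with T1.
T3 starts before T2 ends → T2 and T3 overlap.
T4 starts after T2 ends — done with T2.
T4 starts before T3 ends → T3 and T4 overlap.
T5 starts after T3 ends — done with T3.
T5 starts after T4 ends — done with T4.
T6 starts before T5 ends → T5 and T6 overlap.
T7 starts before T5 ends → T5 and T7 overlap.
T7 starts before T6 ends → T6 and T7 overlap.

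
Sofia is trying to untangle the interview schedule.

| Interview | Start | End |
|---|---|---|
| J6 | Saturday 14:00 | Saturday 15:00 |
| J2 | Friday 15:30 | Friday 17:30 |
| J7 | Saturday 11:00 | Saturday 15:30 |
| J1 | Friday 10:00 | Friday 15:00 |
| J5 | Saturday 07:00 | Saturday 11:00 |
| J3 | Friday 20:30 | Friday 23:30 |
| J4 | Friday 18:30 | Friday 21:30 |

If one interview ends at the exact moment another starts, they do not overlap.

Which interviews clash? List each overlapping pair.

Two intervals overlap when each starts before the other ends.
Sorted by start: J1, J2, J4, J3, J5, J7, J6.
J2 starts after J1 ends, so J1 has no further overlaps.
J4 starts after J2 ends, so J2 has no further overlaps.
J3 starts before J4 ends → J4 and J3 overlap.
J5 starts after J4 ends, so J4 has no further overlaps.
J5 starts after J3 ends, so J3 has no further overlaps.
J7 starts exactly when J5 ends (back-to-back, no overlap), so J5 has no further overlaps.
J6 starts before J7 ends → J7 and J6 overlap.

J3 & J4, J6 & J7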